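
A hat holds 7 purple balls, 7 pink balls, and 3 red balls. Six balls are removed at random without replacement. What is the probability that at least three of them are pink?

107/221

Sum the hypergeometric tail for j = 3,…,6 pink balls.
Favorable = C(7,3)·C(10,3) + C(7,4)·C(10,2) + C(7,5)·C(10,1) + C(7,6)·C(10,0) = 5992; total = C(17,6) = 12376.
P = 5992/12376 = 107/221 ≈ 0.4842.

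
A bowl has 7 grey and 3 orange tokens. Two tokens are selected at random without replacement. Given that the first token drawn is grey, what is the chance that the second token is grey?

After removing 1 grey, the bowl has 6 grey out of 9 remaining.
P(second is grey | given) = 6/9 = 2/3 ≈ 0.6667.

2/3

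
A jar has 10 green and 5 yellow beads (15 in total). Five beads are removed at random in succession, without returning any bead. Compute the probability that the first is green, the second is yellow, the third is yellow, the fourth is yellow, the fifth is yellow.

10/3003

Multiply the conditional probability of each draw in order, without replacement, so each draw removes one from its color and from the total.
P = (10/15) · (5/14) · (4/13) · (3/12) · (2/11) = 10/3003 ≈ 0.0033.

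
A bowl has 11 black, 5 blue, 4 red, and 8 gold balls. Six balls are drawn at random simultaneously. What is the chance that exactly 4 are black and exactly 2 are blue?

55/6279

Unordered draws without replacement: count favorable combinations over C(28,6).
Favorable = C(11,4) · C(5,2) · C(4,0) · C(8,0) = 3300; total = C(28,6) = 376740.
P = 3300/376740 = 55/6279 ≈ 0.0088.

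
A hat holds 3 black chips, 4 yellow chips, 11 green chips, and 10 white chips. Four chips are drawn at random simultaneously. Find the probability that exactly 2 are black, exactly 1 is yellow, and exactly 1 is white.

Unordered draws without replacement: count favorable combinations over C(28,4).
Favorable = C(3,2) · C(4,1) · C(11,0) · C(10,1) = 120; total = C(28,4) = 20475.
P = 120/20475 = 8/1365 ≈ 0.0059.

8/1365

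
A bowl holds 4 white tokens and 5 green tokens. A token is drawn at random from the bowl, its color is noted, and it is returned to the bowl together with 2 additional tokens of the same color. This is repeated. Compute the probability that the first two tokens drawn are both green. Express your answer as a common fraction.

After a green draw the bowl holds 7 green out of 11.
P = (5/9)·(7/11) = 35/99 ≈ 0.3535.

35/99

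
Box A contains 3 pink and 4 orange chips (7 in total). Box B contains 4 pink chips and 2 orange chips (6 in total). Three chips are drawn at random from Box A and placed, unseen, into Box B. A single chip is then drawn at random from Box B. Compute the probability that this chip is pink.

Condition on how many of the transferred chips are pink (from Box A: 3 pink of 7; then Box B has 9 total).
  0 pink: C(3,0)C(4,3)/C(7,3) = 4/35; then P = 4/9
  1 pink: C(3,1)C(4,2)/C(7,3) = 18/35; then P = 5/9
  2 pink: C(3,2)C(4,1)/C(7,3) = 12/35; then P = 6/9
  3 pink: C(3,3)C(4,0)/C(7,3) = 1/35; then P = 7/9
P(pink from Box B) = 37/63 ≈ 0.5873.

37/63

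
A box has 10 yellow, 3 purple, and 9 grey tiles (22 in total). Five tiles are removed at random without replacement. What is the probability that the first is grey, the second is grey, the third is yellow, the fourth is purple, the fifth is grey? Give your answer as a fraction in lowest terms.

1/209

Multiply the conditional probability of each draw in order, without replacement, so each draw removes one from its color and from the total.
P = (9/22) · (8/21) · (10/20) · (3/19) · (7/18) = 1/209 ≈ 0.0048.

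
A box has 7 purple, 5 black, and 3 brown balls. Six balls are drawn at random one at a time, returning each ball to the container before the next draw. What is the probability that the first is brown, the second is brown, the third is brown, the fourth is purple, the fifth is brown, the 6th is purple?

49/140625

Multiply the conditional probability of each draw in order, with replacement (the composition resets each draw).
P = (3/15) · (3/15) · (3/15) · (7/15) · (3/15) · (7/15) = 49/140625 ≈ 0.0003.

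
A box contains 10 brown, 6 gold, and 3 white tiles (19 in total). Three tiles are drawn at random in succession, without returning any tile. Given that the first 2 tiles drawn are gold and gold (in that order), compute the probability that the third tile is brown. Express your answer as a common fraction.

10/17

After removing 2 gold, the box has 10 brown out of 17 remaining.
P(third is brown | given) = 10/17 ≈ 0.5882.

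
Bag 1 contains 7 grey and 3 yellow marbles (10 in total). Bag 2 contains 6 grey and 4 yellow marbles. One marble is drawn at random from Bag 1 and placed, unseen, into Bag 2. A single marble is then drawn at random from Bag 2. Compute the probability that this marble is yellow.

43/110

Condition on how many of the transferred marbles are yellow (from Bag 1: 3 yellow of 10; then Bag 2 has 11 total).
  0 yellow: C(3,0)C(7,1)/C(10,1) = 7/10; then P = 4/11
  1 yellow: C(3,1)C(7,0)/C(10,1) = 3/10; then P = 5/11
P(yellow from Bag 2) = 43/110 ≈ 0.3909.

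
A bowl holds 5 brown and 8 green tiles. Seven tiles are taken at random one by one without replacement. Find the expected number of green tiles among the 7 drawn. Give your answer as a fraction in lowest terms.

56/13

By linearity of expectation, E[X] = Σ P(draw i is green); by symmetry each draw (even without replacement) has P(green) = 8/13.
E[X] = 7 · 8/13 = 56/13 ≈ 4.3077.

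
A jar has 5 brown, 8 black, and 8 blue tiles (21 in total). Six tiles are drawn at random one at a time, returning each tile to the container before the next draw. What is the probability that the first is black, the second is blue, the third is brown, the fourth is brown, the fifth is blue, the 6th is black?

102400/85766121

Multiply the conditional probability of each draw in order, with replacement (the composition resets each draw).
P = (8/21) · (8/21) · (5/21) · (5/21) · (8/21) · (8/21) = 102400/85766121 ≈ 0.0012.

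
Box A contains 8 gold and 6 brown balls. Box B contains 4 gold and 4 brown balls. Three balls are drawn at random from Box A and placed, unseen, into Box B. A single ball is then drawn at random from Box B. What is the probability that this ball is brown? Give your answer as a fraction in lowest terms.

Condition on how many of the transferred balls are brown (from Box A: 6 brown of 14; then Box B has 11 total).
  0 brown: C(6,0)C(8,3)/C(14,3) = 2/13; then P = 4/11
  1 brown: C(6,1)C(8,2)/C(14,3) = 6/13; then P = 5/11
  2 brown: C(6,2)C(8,1)/C(14,3) = 30/91; then P = 6/11
  3 brown: C(6,3)C(8,0)/C(14,3) = 5/91; then P = 7/11
P(brown from Box B) = 37/77 ≈ 0.4805.

37/77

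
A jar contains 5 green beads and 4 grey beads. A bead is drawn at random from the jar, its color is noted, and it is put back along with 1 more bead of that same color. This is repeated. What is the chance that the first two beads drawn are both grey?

2/9

After a grey draw the jar holds 5 grey out of 10.
P = (4/9)·(5/10) = 2/9 ≈ 0.2222.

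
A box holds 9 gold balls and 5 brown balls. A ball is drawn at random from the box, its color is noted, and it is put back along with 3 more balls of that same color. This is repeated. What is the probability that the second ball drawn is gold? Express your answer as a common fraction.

Condition on the first draw. If first is gold (prob 9/14), second-gold has prob (12)/(17); if not (prob 5/14), it has prob 9/(17).
P = (9/14)·(12/17) + (5/14)·(9/17) = 9/14 ≈ 0.6429.

9/14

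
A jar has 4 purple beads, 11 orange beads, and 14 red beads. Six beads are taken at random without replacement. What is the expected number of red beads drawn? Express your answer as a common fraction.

84/29

By linearity of expectation, E[X] = Σ P(draw i is red); by symmetry each draw (even without replacement) has P(red) = 14/29.
E[X] = 6 · 14/29 = 84/29 ≈ 2.8966.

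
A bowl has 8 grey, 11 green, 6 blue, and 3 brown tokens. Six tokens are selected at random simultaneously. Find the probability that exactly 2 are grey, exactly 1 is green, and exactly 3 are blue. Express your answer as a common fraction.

Unordered draws without replacement: count favorable combinations over C(28,6).
Favorable = C(8,2) · C(11,1) · C(6,3) · C(3,0) = 6160; total = C(28,6) = 376740.
P = 6160/376740 = 44/2691 ≈ 0.0164.

44/2691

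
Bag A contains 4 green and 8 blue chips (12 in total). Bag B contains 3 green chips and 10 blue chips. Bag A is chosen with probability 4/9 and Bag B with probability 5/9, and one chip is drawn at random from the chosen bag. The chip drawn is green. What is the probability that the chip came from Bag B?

P(green | Bag A) = 1/3; P(green | Bag B) = 3/13.
P(green) = 4/9·1/3 + 5/9·3/13 = 97/351.
By Bayes' rule, P(Bag B | green) = 5/39 / 97/351 = 45/97 ≈ 0.4639.

45/97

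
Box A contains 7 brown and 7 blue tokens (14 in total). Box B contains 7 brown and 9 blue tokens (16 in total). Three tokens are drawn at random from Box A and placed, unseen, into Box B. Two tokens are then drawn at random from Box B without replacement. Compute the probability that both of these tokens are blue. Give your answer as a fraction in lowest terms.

145/494

Condition on how many of the transferred tokens are blue (from Box A: 7 blue of 14; then Box B has 19 total).
  0 blue: C(7,0)C(7,3)/C(14,3) = 5/52; then P = C(9,2)/C(19,2) = 4/19
  1 blue: C(7,1)C(7,2)/C(14,3) = 21/52; then P = C(10,2)/C(19,2) = 5/19
  2 blue: C(7,2)C(7,1)/C(14,3) = 21/52; then P = C(11,2)/C(19,2) = 55/171
  3 blue: C(7,3)C(7,0)/C(14,3) = 5/52; then P = C(12,2)/C(19,2) = 22/57
P(both blue) = 145/494 ≈ 0.2935.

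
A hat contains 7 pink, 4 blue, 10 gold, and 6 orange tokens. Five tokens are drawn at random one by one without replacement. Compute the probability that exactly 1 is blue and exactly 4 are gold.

28/2691

Unordered draws without replacement: count favorable combinations over C(27,5).
Favorable = C(7,0) · C(4,1) · C(10,4) · C(6,0) = 840; total = C(27,5) = 80730.
P = 840/80730 = 28/2691 ≈ 0.0104.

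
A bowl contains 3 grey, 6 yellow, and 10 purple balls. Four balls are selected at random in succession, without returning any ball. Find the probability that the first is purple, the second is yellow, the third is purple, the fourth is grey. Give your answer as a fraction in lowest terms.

Multiply the conditional probability of each draw in order, without replacement, so each draw removes one from its color and from the total.
P = (10/19) · (6/18) · (9/17) · (3/16) = 45/2584 ≈ 0.0174.

45/2584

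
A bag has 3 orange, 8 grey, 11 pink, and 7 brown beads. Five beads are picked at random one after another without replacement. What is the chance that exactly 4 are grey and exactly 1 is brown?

Unordered draws without replacement: count favorable combinations over C(29,5).
Favorable = C(3,0) · C(8,4) · C(11,0) · C(7,1) = 490; total = C(29,5) = 118755.
P = 490/118755 = 14/3393 ≈ 0.0041.

14/3393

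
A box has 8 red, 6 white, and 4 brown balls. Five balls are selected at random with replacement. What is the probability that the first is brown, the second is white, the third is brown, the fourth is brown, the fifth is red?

32/19683

Multiply the conditional probability of each draw in order, with replacement (the composition resets each draw).
P = (4/18) · (6/18) · (4/18) · (4/18) · (8/18) = 32/19683 ≈ 0.0016.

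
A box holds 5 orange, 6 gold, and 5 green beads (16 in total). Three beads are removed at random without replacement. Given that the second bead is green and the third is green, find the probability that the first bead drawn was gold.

P(first=gold and the second bead is green and the third is green) = (6/16)·(5/15)·(4/14) = 1/28.
P(E) = Σ over first color = 5/168 + 1/28 + 1/56 = 1/12.
By Bayes, P(first=gold | E) = 1/28 / 1/12 = 3/7 ≈ 0.4286.

3/7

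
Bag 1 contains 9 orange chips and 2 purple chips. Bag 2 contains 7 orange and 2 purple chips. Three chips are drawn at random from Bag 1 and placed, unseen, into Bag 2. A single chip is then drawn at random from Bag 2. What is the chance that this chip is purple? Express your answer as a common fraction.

7/33

Condition on how many of the transferred chips are purple (from Bag 1: 2 purple of 11; then Bag 2 has 12 total).
  0 purple: C(2,0)C(9,3)/C(11,3) = 28/55; then P = 2/12
  1 purple: C(2,1)C(9,2)/C(11,3) = 24/55; then P = 3/12
  2 purple: C(2,2)C(9,1)/C(11,3) = 3/55; then P = 4/12
P(purple from Bag 2) = 7/33 ≈ 0.2121.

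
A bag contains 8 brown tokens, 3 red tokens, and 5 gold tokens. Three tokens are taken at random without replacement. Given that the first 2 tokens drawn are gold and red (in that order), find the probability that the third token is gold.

After removing 1 red, 1 gold, the bag has 4 gold out of 14 remaining.
P(third is gold | given) = 4/14 = 2/7 ≈ 0.2857.

2/7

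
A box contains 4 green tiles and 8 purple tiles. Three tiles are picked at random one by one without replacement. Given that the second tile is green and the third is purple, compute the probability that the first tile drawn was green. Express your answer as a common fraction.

P(first=green and the second tile is green and the third is purple) = (4/12)·(3/11)·(8/10) = 4/55.
P(E) = Σ over first color = 4/55 + 28/165 = 8/33.
By Bayes, P(first=green | E) = 4/55 / 8/33 = 3/10 ≈ 0.3000.

3/10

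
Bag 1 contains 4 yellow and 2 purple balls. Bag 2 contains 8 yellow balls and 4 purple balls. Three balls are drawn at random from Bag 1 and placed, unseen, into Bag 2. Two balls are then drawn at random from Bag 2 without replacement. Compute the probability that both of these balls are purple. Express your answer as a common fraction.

Condition on how many of the transferred balls are purple (from Bag 1: 2 purple of 6; then Bag 2 has 15 total).
  0 purple: C(2,0)C(4,3)/C(6,3) = 1/5; then P = C(4,2)/C(15,2) = 2/35
  1 purple: C(2,1)C(4,2)/C(6,3) = 3/5; then P = C(5,2)/C(15,2) = 2/21
  2 purple: C(2,2)C(4,1)/C(6,3) = 1/5; then P = C(6,2)/C(15,2) = 1/7
P(both purple) = 17/175 ≈ 0.0971.

17/175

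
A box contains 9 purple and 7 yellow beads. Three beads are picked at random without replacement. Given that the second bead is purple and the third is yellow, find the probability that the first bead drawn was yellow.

3/7

P(first=yellow and the second bead is purple and the third is yellow) = (7/16)·(9/15)·(6/14) = 9/80.
P(E) = Σ over first color = 3/20 + 9/80 = 21/80.
By Bayes, P(first=yellow | E) = 9/80 / 21/80 = 3/7 ≈ 0.4286.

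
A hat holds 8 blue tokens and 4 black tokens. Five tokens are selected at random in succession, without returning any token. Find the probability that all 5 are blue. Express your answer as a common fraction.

7/99

Multiply the conditional probability of each draw in order, without replacement, so each draw removes one from its color and from the total.
P = (8/12) · (7/11) · (6/10) · (5/9) · (4/8) = 7/99 ≈ 0.0707.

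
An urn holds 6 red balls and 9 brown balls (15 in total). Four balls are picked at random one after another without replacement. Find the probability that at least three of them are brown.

6/13

Sum the hypergeometric tail for j = 3,…,4 brown balls.
Favorable = C(9,3)·C(6,1) + C(9,4)·C(6,0) = 630; total = C(15,4) = 1365.
P = 630/1365 = 6/13 ≈ 0.4615.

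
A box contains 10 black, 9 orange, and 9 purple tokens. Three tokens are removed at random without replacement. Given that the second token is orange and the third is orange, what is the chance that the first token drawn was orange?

7/26

P(first=orange and the second token is orange and the third is orange) = (9/28)·(8/27)·(7/26) = 1/39.
P(E) = Σ over first color = 10/273 + 1/39 + 3/91 = 2/21.
By Bayes, P(first=orange | E) = 1/39 / 2/21 = 7/26 ≈ 0.2692.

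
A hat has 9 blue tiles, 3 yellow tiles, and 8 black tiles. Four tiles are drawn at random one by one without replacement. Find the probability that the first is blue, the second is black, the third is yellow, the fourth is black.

Multiply the conditional probability of each draw in order, without replacement, so each draw removes one from its color and from the total.
P = (9/20) · (8/19) · (3/18) · (7/17) = 21/1615 ≈ 0.0130.

21/1615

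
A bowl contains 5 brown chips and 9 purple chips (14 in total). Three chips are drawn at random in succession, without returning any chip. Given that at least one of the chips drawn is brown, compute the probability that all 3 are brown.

1/28

P(all 3 brown) = C(5,3)/C(14,3) = 5/182; P(at least one brown) = 1 − C(9,3)/C(14,3) = 10/13.
Since 'all 3 brown' ⊆ 'at least one brown', P(all 3 | at least one) = 5/182 / 10/13 = 1/28 ≈ 0.0357.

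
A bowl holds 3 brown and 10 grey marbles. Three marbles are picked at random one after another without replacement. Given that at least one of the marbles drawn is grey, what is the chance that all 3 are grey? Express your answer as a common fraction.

8/19

P(all 3 grey) = C(10,3)/C(13,3) = 60/143; P(at least one grey) = 1 − C(3,3)/C(13,3) = 285/286.
Since 'all 3 grey' ⊆ 'at least one grey', P(all 3 | at least one) = 60/143 / 285/286 = 8/19 ≈ 0.4211.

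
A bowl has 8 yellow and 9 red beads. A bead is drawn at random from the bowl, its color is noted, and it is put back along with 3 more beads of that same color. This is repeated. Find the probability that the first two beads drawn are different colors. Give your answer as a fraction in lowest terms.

36/85

Either yellow then red, or red then yellow; after the first draw the total is 20.
P = (8/17)·(9/20) + (9/17)·(8/20) = 36/85 ≈ 0.4235.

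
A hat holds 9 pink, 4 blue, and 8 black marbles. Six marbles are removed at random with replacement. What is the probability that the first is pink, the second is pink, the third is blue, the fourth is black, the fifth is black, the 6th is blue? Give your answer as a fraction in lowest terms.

Multiply the conditional probability of each draw in order, with replacement (the composition resets each draw).
P = (9/21) · (9/21) · (4/21) · (8/21) · (8/21) · (4/21) = 1024/1058841 ≈ 0.0010.

1024/1058841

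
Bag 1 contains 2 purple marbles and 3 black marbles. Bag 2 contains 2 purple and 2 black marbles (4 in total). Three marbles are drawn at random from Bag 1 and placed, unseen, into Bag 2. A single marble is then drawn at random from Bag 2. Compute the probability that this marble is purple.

16/35

Condition on how many of the transferred marbles are purple (from Bag 1: 2 purple of 5; then Bag 2 has 7 total).
  0 purple: C(2,0)C(3,3)/C(5,3) = 1/10; then P = 2/7
  1 purple: C(2,1)C(3,2)/C(5,3) = 3/5; then P = 3/7
  2 purple: C(2,2)C(3,1)/C(5,3) = 3/10; then P = 4/7
P(purple from Bag 2) = 16/35 ≈ 0.4571.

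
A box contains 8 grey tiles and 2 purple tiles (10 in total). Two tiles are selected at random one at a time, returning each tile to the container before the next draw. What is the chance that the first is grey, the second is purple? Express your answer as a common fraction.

4/25

Multiply the conditional probability of each draw in order, with replacement (the composition resets each draw).
P = (8/10) · (2/10) = 4/25 ≈ 0.1600.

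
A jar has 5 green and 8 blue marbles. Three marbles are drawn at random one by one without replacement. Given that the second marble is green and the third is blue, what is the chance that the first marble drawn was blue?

P(first=blue and the second marble is green and the third is blue) = (8/13)·(5/12)·(7/11) = 70/429.
P(E) = Σ over first color = 40/429 + 70/429 = 10/39.
By Bayes, P(first=blue | E) = 70/429 / 10/39 = 7/11 ≈ 0.6364.

7/11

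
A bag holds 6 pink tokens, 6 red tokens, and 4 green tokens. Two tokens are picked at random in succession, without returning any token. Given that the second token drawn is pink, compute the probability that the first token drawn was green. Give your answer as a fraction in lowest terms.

P(first=green and the second token drawn is pink) = (4/16)·(6/15) = 1/10.
P(the second token drawn is pink) = Σ over first color = 1/8 + 3/20 + 1/10 = 3/8.
By Bayes, P(first=green | the second token drawn is pink) = 1/10 / 3/8 = 4/15 ≈ 0.2667.

4/15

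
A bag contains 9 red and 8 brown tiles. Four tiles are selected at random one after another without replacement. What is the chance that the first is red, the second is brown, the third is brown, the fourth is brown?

9/170

Multiply the conditional probability of each draw in order, without replacement, so each draw removes one from its color and from the total.
P = (9/17) · (8/16) · (7/15) · (6/14) = 9/170 ≈ 0.0529.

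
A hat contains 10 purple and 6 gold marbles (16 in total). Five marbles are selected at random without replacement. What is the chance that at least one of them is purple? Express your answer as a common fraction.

Use the complement: P(at least one purple) = 1 − P(no purple).
P(none) = C(6,5)/C(16,5) = 6/4368.
So P = 1 − 6/4368 = 727/728 ≈ 0.9986.

727/728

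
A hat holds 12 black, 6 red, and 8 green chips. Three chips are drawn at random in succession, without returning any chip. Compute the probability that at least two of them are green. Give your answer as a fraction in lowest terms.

Sum the hypergeometric tail for j = 2,…,3 green chips.
Favorable = C(8,2)·C(18,1) + C(8,3)·C(18,0) = 560; total = C(26,3) = 2600.
P = 560/2600 = 14/65 ≈ 0.2154.

14/65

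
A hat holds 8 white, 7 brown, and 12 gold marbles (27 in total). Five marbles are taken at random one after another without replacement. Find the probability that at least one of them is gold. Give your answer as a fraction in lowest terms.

Use the complement: P(at least one gold) = 1 − P(no gold).
P(none) = C(15,5)/C(27,5) = 3003/80730.
So P = 1 − 3003/80730 = 1993/2070 ≈ 0.9628.

1993/2070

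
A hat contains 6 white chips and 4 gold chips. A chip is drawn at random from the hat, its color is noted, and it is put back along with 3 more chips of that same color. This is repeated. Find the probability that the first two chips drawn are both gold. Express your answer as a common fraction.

14/65

After a gold draw the hat holds 7 gold out of 13.
P = (4/10)·(7/13) = 14/65 ≈ 0.2154.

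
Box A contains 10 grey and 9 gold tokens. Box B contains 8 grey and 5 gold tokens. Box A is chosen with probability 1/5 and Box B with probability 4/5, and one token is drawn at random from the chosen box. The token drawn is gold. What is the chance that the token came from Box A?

P(gold | Box A) = 9/19; P(gold | Box B) = 5/13.
P(gold) = 1/5·9/19 + 4/5·5/13 = 497/1235.
By Bayes' rule, P(Box A | gold) = 9/95 / 497/1235 = 117/497 ≈ 0.2354.

117/497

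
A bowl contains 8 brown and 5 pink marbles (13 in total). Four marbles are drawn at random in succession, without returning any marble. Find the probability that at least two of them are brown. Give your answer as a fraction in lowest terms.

126/143

Sum the hypergeometric tail for j = 2,…,4 brown marbles.
Favorable = C(8,2)·C(5,2) + C(8,3)·C(5,1) + C(8,4)·C(5,0) = 630; total = C(13,4) = 715.
P = 630/715 = 126/143 ≈ 0.8811.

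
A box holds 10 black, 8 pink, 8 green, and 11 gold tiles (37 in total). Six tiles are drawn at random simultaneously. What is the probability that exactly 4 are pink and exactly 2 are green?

35/41514

Unordered draws without replacement: count favorable combinations over C(37,6).
Favorable = C(10,0) · C(8,4) · C(8,2) · C(11,0) = 1960; total = C(37,6) = 2324784.
P = 1960/2324784 = 35/41514 ≈ 0.0008.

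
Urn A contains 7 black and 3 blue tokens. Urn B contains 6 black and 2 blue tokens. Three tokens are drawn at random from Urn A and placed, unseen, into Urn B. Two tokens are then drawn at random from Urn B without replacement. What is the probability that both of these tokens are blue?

3/55

Condition on how many of the transferred tokens are blue (from Urn A: 3 blue of 10; then Urn B has 11 total).
  0 blue: C(3,0)C(7,3)/C(10,3) = 7/24; then P = C(2,2)/C(11,2) = 1/55
  1 blue: C(3,1)C(7,2)/C(10,3) = 21/40; then P = C(3,2)/C(11,2) = 3/55
  2 blue: C(3,2)C(7,1)/C(10,3) = 7/40; then P = C(4,2)/C(11,2) = 6/55
  3 blue: C(3,3)C(7,0)/C(10,3) = 1/120; then P = C(5,2)/C(11,2) = 2/11
P(both blue) = 3/55 ≈ 0.0545.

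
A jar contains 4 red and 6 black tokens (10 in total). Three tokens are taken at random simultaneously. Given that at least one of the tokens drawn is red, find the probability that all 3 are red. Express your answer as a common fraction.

P(all 3 red) = C(4,3)/C(10,3) = 1/30; P(at least one red) = 1 − C(6,3)/C(10,3) = 5/6.
Since 'all 3 red' ⊆ 'at least one red', P(all 3 | at least one) = 1/30 / 5/6 = 1/25 ≈ 0.0400.

1/25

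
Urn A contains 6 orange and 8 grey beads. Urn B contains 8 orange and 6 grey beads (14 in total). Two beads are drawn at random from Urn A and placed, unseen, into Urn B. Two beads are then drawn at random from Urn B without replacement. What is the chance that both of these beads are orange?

Condition on how many of the transferred beads are orange (from Urn A: 6 orange of 14; then Urn B has 16 total).
  0 orange: C(6,0)C(8,2)/C(14,2) = 4/13; then P = C(8,2)/C(16,2) = 7/30
  1 orange: C(6,1)C(8,1)/C(14,2) = 48/91; then P = C(9,2)/C(16,2) = 3/10
  2 orange: C(6,2)C(8,0)/C(14,2) = 15/91; then P = C(10,2)/C(16,2) = 3/8
P(both orange) = 3187/10920 ≈ 0.2918.

3187/10920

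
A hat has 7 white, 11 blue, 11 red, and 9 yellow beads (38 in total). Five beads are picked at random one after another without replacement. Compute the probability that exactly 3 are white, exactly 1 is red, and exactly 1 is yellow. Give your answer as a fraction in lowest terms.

Unordered draws without replacement: count favorable combinations over C(38,5).
Favorable = C(7,3) · C(11,0) · C(11,1) · C(9,1) = 3465; total = C(38,5) = 501942.
P = 3465/501942 = 165/23902 ≈ 0.0069.

165/23902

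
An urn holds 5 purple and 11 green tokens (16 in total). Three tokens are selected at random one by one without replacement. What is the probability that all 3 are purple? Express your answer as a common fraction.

Unordered draws without replacement: count favorable combinations over C(16,3).
Favorable = C(5,3) · C(11,0) = 10; total = C(16,3) = 560.
P = 10/560 = 1/56 ≈ 0.0179.

1/56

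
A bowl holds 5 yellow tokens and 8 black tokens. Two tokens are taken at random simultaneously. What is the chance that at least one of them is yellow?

25/39

Use the complement: P(at least one yellow) = 1 − P(no yellow).
P(none) = C(8,2)/C(13,2) = 28/78.
So P = 1 − 28/78 = 25/39 ≈ 0.6410.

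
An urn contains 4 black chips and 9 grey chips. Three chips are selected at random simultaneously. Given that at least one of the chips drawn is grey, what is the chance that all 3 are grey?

14/47

P(all 3 grey) = C(9,3)/C(13,3) = 42/143; P(at least one grey) = 1 − C(4,3)/C(13,3) = 141/143.
Since 'all 3 grey' ⊆ 'at least one grey', P(all 3 | at least one) = 42/143 / 141/143 = 14/47 ≈ 0.2979.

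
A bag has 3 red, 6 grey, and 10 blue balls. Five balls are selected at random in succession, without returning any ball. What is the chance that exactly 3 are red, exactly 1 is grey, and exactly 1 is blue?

Unordered draws without replacement: count favorable combinations over C(19,5).
Favorable = C(3,3) · C(6,1) · C(10,1) = 60; total = C(19,5) = 11628.
P = 60/11628 = 5/969 ≈ 0.0052.

5/969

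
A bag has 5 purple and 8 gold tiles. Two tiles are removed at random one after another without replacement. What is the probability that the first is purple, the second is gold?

10/39

Multiply the conditional probability of each draw in order, without replacement, so each draw removes one from its color and from the total.
P = (5/13) · (8/12) = 10/39 ≈ 0.2564.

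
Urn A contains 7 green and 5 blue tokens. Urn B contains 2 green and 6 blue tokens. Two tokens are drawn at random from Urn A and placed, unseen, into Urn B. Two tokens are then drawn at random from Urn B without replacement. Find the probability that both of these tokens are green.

241/2970

Condition on how many of the transferred tokens are green (from Urn A: 7 green of 12; then Urn B has 10 total).
  0 green: C(7,0)C(5,2)/C(12,2) = 5/33; then P = C(2,2)/C(10,2) = 1/45
  1 green: C(7,1)C(5,1)/C(12,2) = 35/66; then P = C(3,2)/C(10,2) = 1/15
  2 green: C(7,2)C(5,0)/C(12,2) = 7/22; then P = C(4,2)/C(10,2) = 2/15
P(both green) = 241/2970 ≈ 0.0811.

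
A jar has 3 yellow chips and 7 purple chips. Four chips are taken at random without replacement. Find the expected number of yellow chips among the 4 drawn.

By linearity of expectation, E[X] = Σ P(draw i is yellow); by symmetry each draw (even without replacement) has P(yellow) = 3/10.
E[X] = 4 · 3/10 = 6/5 ≈ 1.2000.

6/5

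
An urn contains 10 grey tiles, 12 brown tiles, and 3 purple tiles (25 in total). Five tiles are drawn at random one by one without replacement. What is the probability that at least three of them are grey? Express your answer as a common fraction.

Sum the hypergeometric tail for j = 3,…,5 grey tiles.
Favorable = C(10,3)·C(15,2) + C(10,4)·C(15,1) + C(10,5)·C(15,0) = 16002; total = C(25,5) = 53130.
P = 16002/53130 = 381/1265 ≈ 0.3012.

381/1265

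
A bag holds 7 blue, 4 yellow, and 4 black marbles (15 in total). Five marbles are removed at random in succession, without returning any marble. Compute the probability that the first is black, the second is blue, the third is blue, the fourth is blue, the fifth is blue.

Multiply the conditional probability of each draw in order, without replacement, so each draw removes one from its color and from the total.
P = (4/15) · (7/14) · (6/13) · (5/12) · (4/11) = 4/429 ≈ 0.0093.

4/429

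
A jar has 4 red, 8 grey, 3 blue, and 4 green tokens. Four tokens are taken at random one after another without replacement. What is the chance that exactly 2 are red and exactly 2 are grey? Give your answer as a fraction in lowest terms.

14/323

Unordered draws without replacement: count favorable combinations over C(19,4).
Favorable = C(4,2) · C(8,2) · C(3,0) · C(4,0) = 168; total = C(19,4) = 3876.
P = 168/3876 = 14/323 ≈ 0.0433.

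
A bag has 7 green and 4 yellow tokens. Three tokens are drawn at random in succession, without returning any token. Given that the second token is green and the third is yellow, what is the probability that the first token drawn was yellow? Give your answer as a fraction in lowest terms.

P(first=yellow and the second token is green and the third is yellow) = (4/11)·(7/10)·(3/9) = 14/165.
P(E) = Σ over first color = 28/165 + 14/165 = 14/55.
By Bayes, P(first=yellow | E) = 14/165 / 14/55 = 1/3 ≈ 0.3333.

1/3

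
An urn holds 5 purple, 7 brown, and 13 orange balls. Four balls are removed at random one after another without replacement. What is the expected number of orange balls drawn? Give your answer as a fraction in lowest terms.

52/25

By linearity of expectation, E[X] = Σ P(draw i is orange); by symmetry each draw (even without replacement) has P(orange) = 13/25.
E[X] = 4 · 13/25 = 52/25 ≈ 2.0800.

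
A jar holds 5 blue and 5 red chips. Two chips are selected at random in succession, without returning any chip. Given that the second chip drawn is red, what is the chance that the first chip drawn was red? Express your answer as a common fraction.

4/9

P(first=red and the second chip drawn is red) = (5/10)·(4/9) = 2/9.
P(the second chip drawn is red) = Σ over first color = 5/18 + 2/9 = 1/2.
By Bayes, P(first=red | the second chip drawn is red) = 2/9 / 1/2 = 4/9 ≈ 0.4444.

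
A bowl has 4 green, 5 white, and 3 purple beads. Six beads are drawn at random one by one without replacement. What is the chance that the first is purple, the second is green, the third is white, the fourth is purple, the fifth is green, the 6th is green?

Multiply the conditional probability of each draw in order, without replacement, so each draw removes one from its color and from the total.
P = (3/12) · (4/11) · (5/10) · (2/9) · (3/8) · (2/7) = 1/924 ≈ 0.0011.

1/924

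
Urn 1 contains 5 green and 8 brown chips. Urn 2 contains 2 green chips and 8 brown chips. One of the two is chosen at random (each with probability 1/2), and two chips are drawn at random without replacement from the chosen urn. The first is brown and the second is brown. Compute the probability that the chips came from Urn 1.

P(E | Urn 1) = 14/39; P(E | Urn 2) = 28/45.
P(E) = 1/2·14/39 + 1/2·28/45 = 287/585.
By Bayes' rule, P(Urn 1 | E) = 7/39 / 287/585 = 15/41 ≈ 0.3659.

15/41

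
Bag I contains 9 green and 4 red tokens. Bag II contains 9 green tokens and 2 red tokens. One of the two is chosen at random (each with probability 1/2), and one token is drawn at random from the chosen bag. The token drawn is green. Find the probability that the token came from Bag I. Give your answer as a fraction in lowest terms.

P(green | Bag I) = 9/13; P(green | Bag II) = 9/11.
P(green) = 1/2·9/13 + 1/2·9/11 = 108/143.
By Bayes' rule, P(Bag I | green) = 9/26 / 108/143 = 11/24 ≈ 0.4583.

11/24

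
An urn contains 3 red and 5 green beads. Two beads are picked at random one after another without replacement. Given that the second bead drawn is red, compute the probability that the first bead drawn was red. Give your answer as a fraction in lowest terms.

P(first=red and the second bead drawn is red) = (3/8)·(2/7) = 3/28.
P(the second bead drawn is red) = Σ over first color = 3/28 + 15/56 = 3/8.
By Bayes, P(first=red | the second bead drawn is red) = 3/28 / 3/8 = 2/7 ≈ 0.2857.

2/7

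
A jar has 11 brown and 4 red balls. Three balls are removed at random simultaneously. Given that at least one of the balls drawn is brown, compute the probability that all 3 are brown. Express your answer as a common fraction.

15/41

P(all 3 brown) = C(11,3)/C(15,3) = 33/91; P(at least one brown) = 1 − C(4,3)/C(15,3) = 451/455.
Since 'all 3 brown' ⊆ 'at least one brown', P(all 3 | at least one) = 33/91 / 451/455 = 15/41 ≈ 0.3659.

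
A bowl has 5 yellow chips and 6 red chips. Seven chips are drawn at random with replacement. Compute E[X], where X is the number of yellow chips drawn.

By linearity of expectation, E[X] = Σ P(draw i is yellow); each independent draw has P(yellow) = 5/11.
E[X] = 7 · 5/11 = 35/11 ≈ 3.1818.

35/11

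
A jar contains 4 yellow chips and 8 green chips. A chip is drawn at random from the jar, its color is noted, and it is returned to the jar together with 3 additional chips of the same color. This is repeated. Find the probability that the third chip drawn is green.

2/3

Sum over the four possibilities for the first two draws (green/not-green each), tracking how the green count and total change by +3 per draw.
P(third is green) = 2/3 ≈ 0.6667. (In a Pólya urn every draw has the same marginal probability 8/12.)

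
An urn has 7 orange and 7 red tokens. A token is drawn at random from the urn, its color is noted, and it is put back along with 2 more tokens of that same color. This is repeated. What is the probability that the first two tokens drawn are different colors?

7/16

Either red then orange, or orange then red; after the first draw the total is 16.
P = (7/14)·(7/16) + (7/14)·(7/16) = 7/16 ≈ 0.4375.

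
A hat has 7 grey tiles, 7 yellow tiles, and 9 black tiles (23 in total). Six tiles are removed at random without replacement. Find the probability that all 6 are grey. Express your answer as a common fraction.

Unordered draws without replacement: count favorable combinations over C(23,6).
Favorable = C(7,6) · C(7,0) · C(9,0) = 7; total = C(23,6) = 100947.
P = 7/100947 = 1/14421 ≈ 0.0001.

1/14421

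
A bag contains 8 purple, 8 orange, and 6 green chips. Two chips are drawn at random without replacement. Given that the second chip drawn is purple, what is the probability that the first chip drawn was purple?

P(first=purple and the second chip drawn is purple) = (8/22)·(7/21) = 4/33.
P(the second chip drawn is purple) = Σ over first color = 4/33 + 32/231 + 8/77 = 4/11.
By Bayes, P(first=purple | the second chip drawn is purple) = 4/33 / 4/11 = 1/3 ≈ 0.3333.

1/3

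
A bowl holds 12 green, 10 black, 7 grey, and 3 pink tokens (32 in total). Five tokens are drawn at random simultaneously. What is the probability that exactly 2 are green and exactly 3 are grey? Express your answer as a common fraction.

Unordered draws without replacement: count favorable combinations over C(32,5).
Favorable = C(12,2) · C(10,0) · C(7,3) · C(3,0) = 2310; total = C(32,5) = 201376.
P = 2310/201376 = 165/14384 ≈ 0.0115.

165/14384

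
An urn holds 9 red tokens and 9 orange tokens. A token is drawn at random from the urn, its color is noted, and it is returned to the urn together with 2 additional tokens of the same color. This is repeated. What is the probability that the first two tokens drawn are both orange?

11/40

After a orange draw the urn holds 11 orange out of 20.
P = (9/18)·(11/20) = 11/40 ≈ 0.2750.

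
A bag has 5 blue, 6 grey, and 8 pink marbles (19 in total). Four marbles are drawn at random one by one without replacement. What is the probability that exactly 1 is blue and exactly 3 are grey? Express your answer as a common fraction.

25/969

Unordered draws without replacement: count favorable combinations over C(19,4).
Favorable = C(5,1) · C(6,3) · C(8,0) = 100; total = C(19,4) = 3876.
P = 100/3876 = 25/969 ≈ 0.0258.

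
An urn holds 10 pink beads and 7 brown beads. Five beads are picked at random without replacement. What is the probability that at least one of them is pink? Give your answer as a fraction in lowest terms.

Use the complement: P(at least one pink) = 1 − P(no pink).
P(none) = C(7,5)/C(17,5) = 21/6188.
So P = 1 − 21/6188 = 881/884 ≈ 0.9966.

881/884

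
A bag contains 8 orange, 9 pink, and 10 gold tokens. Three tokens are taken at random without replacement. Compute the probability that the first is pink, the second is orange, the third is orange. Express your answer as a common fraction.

28/975

Multiply the conditional probability of each draw in order, without replacement, so each draw removes one from its color and from the total.
P = (9/27) · (8/26) · (7/25) = 28/975 ≈ 0.0287.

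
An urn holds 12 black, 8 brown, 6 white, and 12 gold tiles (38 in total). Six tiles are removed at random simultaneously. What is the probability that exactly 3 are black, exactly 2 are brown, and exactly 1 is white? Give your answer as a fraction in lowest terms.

160/11951

Unordered draws without replacement: count favorable combinations over C(38,6).
Favorable = C(12,3) · C(8,2) · C(6,1) · C(12,0) = 36960; total = C(38,6) = 2760681.
P = 36960/2760681 = 160/11951 ≈ 0.0134.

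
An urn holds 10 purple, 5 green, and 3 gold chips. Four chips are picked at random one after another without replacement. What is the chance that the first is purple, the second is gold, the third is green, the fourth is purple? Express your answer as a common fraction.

Multiply the conditional probability of each draw in order, without replacement, so each draw removes one from its color and from the total.
P = (10/18) · (3/17) · (5/16) · (9/15) = 5/272 ≈ 0.0184.

5/272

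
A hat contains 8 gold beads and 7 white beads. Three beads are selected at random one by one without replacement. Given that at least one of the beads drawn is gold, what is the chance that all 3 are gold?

P(all 3 gold) = C(8,3)/C(15,3) = 8/65; P(at least one gold) = 1 − C(7,3)/C(15,3) = 12/13.
Since 'all 3 gold' ⊆ 'at least one gold', P(all 3 | at least one) = 8/65 / 12/13 = 2/15 ≈ 0.1333.

2/15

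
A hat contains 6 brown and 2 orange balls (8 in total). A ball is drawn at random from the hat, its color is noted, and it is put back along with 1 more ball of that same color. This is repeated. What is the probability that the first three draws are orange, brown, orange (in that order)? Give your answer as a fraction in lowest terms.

1/20

Track the composition after each reinforcement of +1.
P = (2/8) · (6/9) · (3/10) = 1/20 ≈ 0.0500.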